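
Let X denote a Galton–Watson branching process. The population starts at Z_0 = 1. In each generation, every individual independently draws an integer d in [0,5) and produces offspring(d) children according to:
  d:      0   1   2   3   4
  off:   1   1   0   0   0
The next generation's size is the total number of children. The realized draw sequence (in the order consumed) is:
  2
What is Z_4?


0

gen 0: Z_0=1, draws=[2], offspring=[0], Z_1=0
gen 1: Z_1=0, draws=[], offspring=[], Z_2=0
gen 2: Z_2=0, draws=[], offspring=[], Z_3=0
gen 3: Z_3=0, draws=[], offspring=[], Z_4=0


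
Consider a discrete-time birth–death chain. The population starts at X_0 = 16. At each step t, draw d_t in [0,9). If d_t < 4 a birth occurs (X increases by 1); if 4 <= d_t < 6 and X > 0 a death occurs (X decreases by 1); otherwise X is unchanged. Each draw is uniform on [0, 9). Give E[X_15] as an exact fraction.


58/3

X can drop by at most 1 per step and X_0 = 16 > T = 15, so X_t >= 16 − t >= 1 > 0 for every t <= 15: the floor at 0 (the 'and X > 0' condition) never binds. Hence X_15 = X_0 + Σ_{t<15} Y_t with i.i.d. increments Y_t = y(d_t) ∈ {+1, −1, 0}.
Outcome values over d=0..8: [1, 1, 1, 1, -1, -1, 0, 0, 0]
Σy = 2, Σy² = 6, M = 9
μ = 2/9 = 2/9,  σ² = 6/9 − (2/9)² = 50/81
E[X_15] = 16 + 15·(2/9) = 58/3


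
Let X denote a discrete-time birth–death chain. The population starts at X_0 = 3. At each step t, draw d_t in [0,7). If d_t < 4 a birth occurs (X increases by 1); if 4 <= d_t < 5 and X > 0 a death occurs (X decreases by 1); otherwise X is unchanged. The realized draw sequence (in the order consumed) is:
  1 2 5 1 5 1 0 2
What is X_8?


t=0: X=3, d=1 → birth, X_1=4
t=1: X=4, d=2 → birth, X_2=5
t=2: X=5, d=5 → hold, X_3=5
t=3: X=5, d=1 → birth, X_4=6
t=4: X=6, d=5 → hold, X_5=6
t=5: X=6, d=1 → birth, X_6=7
t=6: X=7, d=0 → birth, X_7=8
t=7: X=8, d=2 → birth, X_8=9

9


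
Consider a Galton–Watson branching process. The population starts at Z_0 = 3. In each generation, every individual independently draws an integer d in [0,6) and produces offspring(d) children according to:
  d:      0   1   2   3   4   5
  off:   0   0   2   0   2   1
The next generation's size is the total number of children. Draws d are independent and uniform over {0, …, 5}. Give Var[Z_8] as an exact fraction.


2920370234375/940369969152

Outcome values over d=0..5: [0, 0, 2, 0, 2, 1]
Σy = 5, Σy² = 9, M = 6
μ = 5/6 = 5/6,  σ² = 9/6 − (5/6)² = 29/36
V_0 = 0, E_0 = 3
V_1 = 29/36·E_0 + (5/6)²·V_0 = 29/12;  E_1 = 5/2
V_2 = 29/36·E_1 + (5/6)²·V_1 = 1595/432;  E_2 = 25/12
V_3 = 29/36·E_2 + (5/6)²·V_2 = 65975/15552;  E_3 = 125/72
V_4 = 29/36·E_3 + (5/6)²·V_3 = 2432375/559872;  E_4 = 625/432
V_5 = 29/36·E_4 + (5/6)²·V_4 = 84299375/20155392;  E_5 = 3125/2592
V_6 = 29/36·E_5 + (5/6)²·V_5 = 2812184375/725594112;  E_6 = 15625/15552
V_7 = 29/36·E_6 + (5/6)²·V_6 = 91445609375/26121388032;  E_7 = 78125/93312
V_8 = 29/36·E_7 + (5/6)²·V_7 = 2920370234375/940369969152;  E_8 = 390625/559872


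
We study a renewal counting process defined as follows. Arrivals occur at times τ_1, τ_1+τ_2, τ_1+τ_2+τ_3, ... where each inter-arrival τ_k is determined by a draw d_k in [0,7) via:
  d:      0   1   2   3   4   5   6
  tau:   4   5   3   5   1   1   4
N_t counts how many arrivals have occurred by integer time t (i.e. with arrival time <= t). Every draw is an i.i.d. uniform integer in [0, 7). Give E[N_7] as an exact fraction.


1533100/823543

Inter-arrival values over d=0..6: [4, 5, 3, 5, 1, 1, 4]
Each d has probability 1/7, so the pmf of τ is: f(1) = 2/7, f(3) = 1/7, f(4) = 2/7, f(5) = 2/7
Renewal equation for m(n) = E[N_n]: condition on τ_1 = k (if k <= n, one arrival plus a fresh copy on the remaining n−k steps): m(n) = F(n) + Σ_{k<=n} f(k)·m(n−k), where F(n) = P(τ <= n) and m(0) = 0
m(1) = F(1) = 2/7
m(2) = F(2) + f(1)·m(1) = 2/7 + 2/7·2/7 = 18/49
m(3) = F(3) + f(1)·m(2) = 3/7 + 2/7·18/49 = 183/343
m(4) = F(4) + f(1)·m(3) + f(3)·m(1) = 5/7 + 2/7·183/343 + 1/7·2/7 = 2179/2401
m(5) = F(5) + f(1)·m(4) + f(3)·m(2) + f(4)·m(1) = 1 + 2/7·2179/2401 + 1/7·18/49 + 2/7·2/7 = 23419/16807
m(6) = F(6) + f(1)·m(5) + f(3)·m(3) + f(4)·m(2) + f(5)·m(1) = 1 + 2/7·23419/16807 + 1/7·183/343 + 2/7·18/49 + 2/7·2/7 = 195406/117649
m(7) = F(7) + f(1)·m(6) + f(3)·m(4) + f(4)·m(3) + f(5)·m(2) = 1 + 2/7·195406/117649 + 1/7·2179/2401 + 2/7·183/343 + 2/7·18/49 = 1533100/823543
E[N_7] = m(7) = 1533100/823543


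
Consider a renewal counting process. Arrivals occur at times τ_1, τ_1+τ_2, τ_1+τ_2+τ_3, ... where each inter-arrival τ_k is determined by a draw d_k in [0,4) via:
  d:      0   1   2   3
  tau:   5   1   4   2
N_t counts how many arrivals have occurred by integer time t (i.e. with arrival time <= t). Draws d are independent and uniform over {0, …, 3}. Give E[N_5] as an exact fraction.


1541/1024

Inter-arrival values over d=0..3: [5, 1, 4, 2]
Each d has probability 1/4, so the pmf of τ is: f(1) = 1/4, f(2) = 1/4, f(4) = 1/4, f(5) = 1/4
Renewal equation for m(n) = E[N_n]: condition on τ_1 = k (if k <= n, one arrival plus a fresh copy on the remaining n−k steps): m(n) = F(n) + Σ_{k<=n} f(k)·m(n−k), where F(n) = P(τ <= n) and m(0) = 0
m(1) = F(1) = 1/4
m(2) = F(2) + f(1)·m(1) = 1/2 + 1/4·1/4 = 9/16
m(3) = F(3) + f(1)·m(2) + f(2)·m(1) = 1/2 + 1/4·9/16 + 1/4·1/4 = 45/64
m(4) = F(4) + f(1)·m(3) + f(2)·m(2) = 3/4 + 1/4·45/64 + 1/4·9/16 = 273/256
m(5) = F(5) + f(1)·m(4) + f(2)·m(3) + f(4)·m(1) = 1 + 1/4·273/256 + 1/4·45/64 + 1/4·1/4 = 1541/1024
E[N_5] = m(5) = 1541/1024


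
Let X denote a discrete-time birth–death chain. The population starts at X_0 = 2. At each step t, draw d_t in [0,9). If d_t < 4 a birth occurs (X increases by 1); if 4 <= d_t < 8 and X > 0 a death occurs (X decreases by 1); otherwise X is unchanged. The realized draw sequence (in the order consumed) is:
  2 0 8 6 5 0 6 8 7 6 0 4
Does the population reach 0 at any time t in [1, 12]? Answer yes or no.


t=0: X=2, d=2 → birth, X_1=3
t=1: X=3, d=0 → birth, X_2=4
t=2: X=4, d=8 → hold, X_3=4
t=3: X=4, d=6 → death, X_4=3
t=4: X=3, d=5 → death, X_5=2
t=5: X=2, d=0 → birth, X_6=3
t=6: X=3, d=6 → death, X_7=2
t=7: X=2, d=8 → hold, X_8=2
t=8: X=2, d=7 → death, X_9=1
t=9: X=1, d=6 → death, X_10=0
t=10: X=0, d=0 → birth, X_11=1
t=11: X=1, d=4 → death, X_12=0

yes


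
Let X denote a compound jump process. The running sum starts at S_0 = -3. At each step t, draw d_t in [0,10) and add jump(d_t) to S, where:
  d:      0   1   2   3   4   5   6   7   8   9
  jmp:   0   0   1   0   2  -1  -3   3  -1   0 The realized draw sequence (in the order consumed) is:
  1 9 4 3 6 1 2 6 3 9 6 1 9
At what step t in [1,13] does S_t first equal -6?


8

t=0: S=-3, d=1, jump=0, S_1=-3
t=1: S=-3, d=9, jump=0, S_2=-3
t=2: S=-3, d=4, jump=2, S_3=-1
t=3: S=-1, d=3, jump=0, S_4=-1
t=4: S=-1, d=6, jump=-3, S_5=-4
t=5: S=-4, d=1, jump=0, S_6=-4
t=6: S=-4, d=2, jump=1, S_7=-3
t=7: S=-3, d=6, jump=-3, S_8=-6
t=8: S=-6, d=3, jump=0, S_9=-6
t=9: S=-6, d=9, jump=0, S_10=-6
t=10: S=-6, d=6, jump=-3, S_11=-9
t=11: S=-9, d=1, jump=0, S_12=-9
t=12: S=-9, d=9, jump=0, S_13=-9


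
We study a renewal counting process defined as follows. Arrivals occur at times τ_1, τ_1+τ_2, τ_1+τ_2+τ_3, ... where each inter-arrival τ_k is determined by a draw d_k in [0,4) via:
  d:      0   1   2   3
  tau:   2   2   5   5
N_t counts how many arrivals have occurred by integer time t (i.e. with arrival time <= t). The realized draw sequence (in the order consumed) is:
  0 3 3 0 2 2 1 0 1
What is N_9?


draw d_1=0: τ_1=2, arrival time A_1=2
draw d_2=3: τ_2=5, arrival time A_2=7
draw d_3=3: τ_3=5, arrival time A_3=12
draw d_4=0: τ_4=2, arrival time A_4=14
draw d_5=2: τ_5=5, arrival time A_5=19
draw d_6=2: τ_6=5, arrival time A_6=24
draw d_7=1: τ_7=2, arrival time A_7=26
draw d_8=0: τ_8=2, arrival time A_8=28
draw d_9=1: τ_9=2, arrival time A_9=30
N_t over t=0..9: 0:0 1:0 2:1 3:1 4:1 5:1 6:1 7:2 8:2 9:2

2


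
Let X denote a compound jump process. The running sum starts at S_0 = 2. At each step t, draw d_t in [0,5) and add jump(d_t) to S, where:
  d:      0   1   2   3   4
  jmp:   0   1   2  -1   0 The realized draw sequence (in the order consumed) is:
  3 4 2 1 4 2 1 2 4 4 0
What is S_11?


9

t=0: S=2, d=3, jump=-1, S_1=1
t=1: S=1, d=4, jump=0, S_2=1
t=2: S=1, d=2, jump=2, S_3=3
t=3: S=3, d=1, jump=1, S_4=4
t=4: S=4, d=4, jump=0, S_5=4
t=5: S=4, d=2, jump=2, S_6=6
t=6: S=6, d=1, jump=1, S_7=7
t=7: S=7, d=2, jump=2, S_8=9
t=8: S=9, d=4, jump=0, S_9=9
t=9: S=9, d=4, jump=0, S_10=9
t=10: S=9, d=0, jump=0, S_11=9


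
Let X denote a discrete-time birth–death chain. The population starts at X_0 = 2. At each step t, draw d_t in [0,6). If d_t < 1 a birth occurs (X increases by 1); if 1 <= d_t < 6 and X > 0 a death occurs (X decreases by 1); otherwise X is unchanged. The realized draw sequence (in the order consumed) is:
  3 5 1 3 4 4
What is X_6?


0

t=0: X=2, d=3 → death, X_1=1
t=1: X=1, d=5 → death, X_2=0
t=2: X=0, d=1 → hold, X_3=0
t=3: X=0, d=3 → hold, X_4=0
t=4: X=0, d=4 → hold, X_5=0
t=5: X=0, d=4 → hold, X_6=0


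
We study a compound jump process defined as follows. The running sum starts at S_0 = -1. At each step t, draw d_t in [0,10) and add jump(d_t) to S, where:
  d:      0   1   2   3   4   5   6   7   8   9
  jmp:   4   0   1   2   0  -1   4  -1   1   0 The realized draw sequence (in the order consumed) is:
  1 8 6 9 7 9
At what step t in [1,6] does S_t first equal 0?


t=0: S=-1, d=1, jump=0, S_1=-1
t=1: S=-1, d=8, jump=1, S_2=0
t=2: S=0, d=6, jump=4, S_3=4
t=3: S=4, d=9, jump=0, S_4=4
t=4: S=4, d=7, jump=-1, S_5=3
t=5: S=3, d=9, jump=0, S_6=3

2


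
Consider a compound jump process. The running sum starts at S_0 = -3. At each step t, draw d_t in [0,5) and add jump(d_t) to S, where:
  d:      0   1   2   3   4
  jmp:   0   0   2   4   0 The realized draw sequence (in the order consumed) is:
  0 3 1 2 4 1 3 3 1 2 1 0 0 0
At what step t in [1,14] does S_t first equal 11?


t=0: S=-3, d=0, jump=0, S_1=-3
t=1: S=-3, d=3, jump=4, S_2=1
t=2: S=1, d=1, jump=0, S_3=1
t=3: S=1, d=2, jump=2, S_4=3
t=4: S=3, d=4, jump=0, S_5=3
t=5: S=3, d=1, jump=0, S_6=3
t=6: S=3, d=3, jump=4, S_7=7
t=7: S=7, d=3, jump=4, S_8=11
t=8: S=11, d=1, jump=0, S_9=11
t=9: S=11, d=2, jump=2, S_10=13
t=10: S=13, d=1, jump=0, S_11=13
t=11: S=13, d=0, jump=0, S_12=13
t=12: S=13, d=0, jump=0, S_13=13
t=13: S=13, d=0, jump=0, S_14=13

8


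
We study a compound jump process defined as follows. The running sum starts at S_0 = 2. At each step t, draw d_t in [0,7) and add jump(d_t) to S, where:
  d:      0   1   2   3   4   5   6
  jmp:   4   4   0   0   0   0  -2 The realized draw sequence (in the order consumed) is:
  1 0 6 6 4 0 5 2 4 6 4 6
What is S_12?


6

t=0: S=2, d=1, jump=4, S_1=6
t=1: S=6, d=0, jump=4, S_2=10
t=2: S=10, d=6, jump=-2, S_3=8
t=3: S=8, d=6, jump=-2, S_4=6
t=4: S=6, d=4, jump=0, S_5=6
t=5: S=6, d=0, jump=4, S_6=10
t=6: S=10, d=5, jump=0, S_7=10
t=7: S=10, d=2, jump=0, S_8=10
t=8: S=10, d=4, jump=0, S_9=10
t=9: S=10, d=6, jump=-2, S_10=8
t=10: S=8, d=4, jump=0, S_11=8
t=11: S=8, d=6, jump=-2, S_12=6


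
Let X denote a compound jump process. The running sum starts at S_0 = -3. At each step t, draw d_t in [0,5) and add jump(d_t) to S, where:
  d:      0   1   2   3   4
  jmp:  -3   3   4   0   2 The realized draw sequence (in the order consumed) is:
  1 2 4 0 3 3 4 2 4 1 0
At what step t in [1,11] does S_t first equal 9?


8

t=0: S=-3, d=1, jump=3, S_1=0
t=1: S=0, d=2, jump=4, S_2=4
t=2: S=4, d=4, jump=2, S_3=6
t=3: S=6, d=0, jump=-3, S_4=3
t=4: S=3, d=3, jump=0, S_5=3
t=5: S=3, d=3, jump=0, S_6=3
t=6: S=3, d=4, jump=2, S_7=5
t=7: S=5, d=2, jump=4, S_8=9
t=8: S=9, d=4, jump=2, S_9=11
t=9: S=11, d=1, jump=3, S_10=14
t=10: S=14, d=0, jump=-3, S_11=11


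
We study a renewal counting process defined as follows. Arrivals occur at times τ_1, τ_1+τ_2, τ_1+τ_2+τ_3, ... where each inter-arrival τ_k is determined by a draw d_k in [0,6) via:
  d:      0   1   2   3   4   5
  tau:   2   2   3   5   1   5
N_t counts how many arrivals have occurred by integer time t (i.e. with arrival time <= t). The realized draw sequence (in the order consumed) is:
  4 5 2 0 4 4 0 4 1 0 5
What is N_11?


4

draw d_1=4: τ_1=1, arrival time A_1=1
draw d_2=5: τ_2=5, arrival time A_2=6
draw d_3=2: τ_3=3, arrival time A_3=9
draw d_4=0: τ_4=2, arrival time A_4=11
draw d_5=4: τ_5=1, arrival time A_5=12
draw d_6=4: τ_6=1, arrival time A_6=13
draw d_7=0: τ_7=2, arrival time A_7=15
draw d_8=4: τ_8=1, arrival time A_8=16
draw d_9=1: τ_9=2, arrival time A_9=18
draw d_10=0: τ_10=2, arrival time A_10=20
draw d_11=5: τ_11=5, arrival time A_11=25
N_t over t=0..11: 0:0 1:1 2:1 3:1 4:1 5:1 6:2 7:2 8:2 9:3 10:3 11:4


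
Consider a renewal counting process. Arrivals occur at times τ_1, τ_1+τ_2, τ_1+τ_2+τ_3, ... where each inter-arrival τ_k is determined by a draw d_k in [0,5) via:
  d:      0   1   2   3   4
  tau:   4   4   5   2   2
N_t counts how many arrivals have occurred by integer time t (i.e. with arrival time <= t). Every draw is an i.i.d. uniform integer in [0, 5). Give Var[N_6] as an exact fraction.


5876/15625

Inter-arrival values over d=0..4: [4, 4, 5, 2, 2]
Each d has probability 1/5, so the pmf of τ is: f(2) = 2/5, f(4) = 2/5, f(5) = 1/5
Let p_n(j) = P(N_n = j), with p_0 = [1]. Condition on τ_1: p_n(0) = P(τ > n), and for j >= 1, p_n(j) = Σ_{k<=n} f(k)·p_{n−k}(j−1)
p_1 = [1]  (j = 0)
p_2 = [3/5, 2/5]  (j = 0..1)
p_3 = [3/5, 2/5]  (j = 0..1)
p_4 = [1/5, 16/25, 4/25]  (j = 0..2)
p_5 = [0, 21/25, 4/25]  (j = 0..2)
p_6 = [0, 13/25, 52/125, 8/125]  (j = 0..3)
E[N_6] = Σ j·p_6(j) = 193/125;  E[N_6²] = Σ j²·p_6(j) = 69/25
Var[N_6] = 69/25 − (193/125)² = 5876/15625


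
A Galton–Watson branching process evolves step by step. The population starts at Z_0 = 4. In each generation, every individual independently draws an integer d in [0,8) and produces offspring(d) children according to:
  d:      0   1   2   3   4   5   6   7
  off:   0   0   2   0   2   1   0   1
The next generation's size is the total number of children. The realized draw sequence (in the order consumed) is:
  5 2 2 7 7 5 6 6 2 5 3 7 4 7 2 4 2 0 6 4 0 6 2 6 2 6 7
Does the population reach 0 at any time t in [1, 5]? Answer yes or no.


no

gen 0: Z_0=4, draws=[5, 2, 2, 7], offspring=[1, 2, 2, 1], Z_1=6
gen 1: Z_1=6, draws=[7, 5, 6, 6, 2, 5], offspring=[1, 1, 0, 0, 2, 1], Z_2=5
gen 2: Z_2=5, draws=[3, 7, 4, 7, 2], offspring=[0, 1, 2, 1, 2], Z_3=6
gen 3: Z_3=6, draws=[4, 2, 0, 6, 4, 0], offspring=[2, 2, 0, 0, 2, 0], Z_4=6
gen 4: Z_4=6, draws=[6, 2, 6, 2, 6, 7], offspring=[0, 2, 0, 2, 0, 1], Z_5=5


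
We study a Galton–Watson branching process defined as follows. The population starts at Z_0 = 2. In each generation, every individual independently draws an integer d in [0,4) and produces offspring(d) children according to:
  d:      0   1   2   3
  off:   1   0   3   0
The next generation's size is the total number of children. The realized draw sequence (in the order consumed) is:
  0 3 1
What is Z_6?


0

gen 0: Z_0=2, draws=[0, 3], offspring=[1, 0], Z_1=1
gen 1: Z_1=1, draws=[1], offspring=[0], Z_2=0
gen 2: Z_2=0, draws=[], offspring=[], Z_3=0
gen 3: Z_3=0, draws=[], offspring=[], Z_4=0
gen 4: Z_4=0, draws=[], offspring=[], Z_5=0
gen 5: Z_5=0, draws=[], offspring=[], Z_6=0


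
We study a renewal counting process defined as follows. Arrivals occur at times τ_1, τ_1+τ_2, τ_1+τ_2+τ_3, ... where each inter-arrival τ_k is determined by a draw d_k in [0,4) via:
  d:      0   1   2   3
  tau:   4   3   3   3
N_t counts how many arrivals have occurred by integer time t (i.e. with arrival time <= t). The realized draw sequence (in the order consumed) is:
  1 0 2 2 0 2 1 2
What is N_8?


2

draw d_1=1: τ_1=3, arrival time A_1=3
draw d_2=0: τ_2=4, arrival time A_2=7
draw d_3=2: τ_3=3, arrival time A_3=10
draw d_4=2: τ_4=3, arrival time A_4=13
draw d_5=0: τ_5=4, arrival time A_5=17
draw d_6=2: τ_6=3, arrival time A_6=20
draw d_7=1: τ_7=3, arrival time A_7=23
draw d_8=2: τ_8=3, arrival time A_8=26
N_t over t=0..8: 0:0 1:0 2:0 3:1 4:1 5:1 6:1 7:2 8:2


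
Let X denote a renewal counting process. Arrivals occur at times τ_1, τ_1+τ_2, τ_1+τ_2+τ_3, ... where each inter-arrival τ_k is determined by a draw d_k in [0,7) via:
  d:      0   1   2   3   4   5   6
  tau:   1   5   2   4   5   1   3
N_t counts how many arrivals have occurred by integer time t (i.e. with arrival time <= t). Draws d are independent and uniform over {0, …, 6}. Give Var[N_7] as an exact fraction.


607489185488/678223072849

Inter-arrival values over d=0..6: [1, 5, 2, 4, 5, 1, 3]
Each d has probability 1/7, so the pmf of τ is: f(1) = 2/7, f(2) = 1/7, f(3) = 1/7, f(4) = 1/7, f(5) = 2/7
Let p_n(j) = P(N_n = j), with p_0 = [1]. Condition on τ_1: p_n(0) = P(τ > n), and for j >= 1, p_n(j) = Σ_{k<=n} f(k)·p_{n−k}(j−1)
p_1 = [5/7, 2/7]  (j = 0..1)
p_2 = [4/7, 17/49, 4/49]  (j = 0..2)
p_3 = [3/7, 20/49, 48/343, 8/343]  (j = 0..3)
p_4 = [2/7, 22/49, 71/343, 124/2401, 16/2401]  (j = 0..4)
p_5 = [0, 30/49, 95/343, 218/2401, 304/16807, 32/16807]  (j = 0..5)
p_6 = [0, 19/49, 3/7, 337/2401, 88/2401, 720/117649, 64/117649]  (j = 0..6)
p_7 = [0, 13/49, 144/343, 564/2401, 1072/16807, 1648/117649, 1664/823543, 128/823543]  (j = 0..7)
E[N_7] = Σ j·p_7(j) = 1769007/823543;  E[N_7²] = Σ j²·p_7(j) = 4537559/823543
Var[N_7] = 4537559/823543 − (1769007/823543)² = 607489185488/678223072849


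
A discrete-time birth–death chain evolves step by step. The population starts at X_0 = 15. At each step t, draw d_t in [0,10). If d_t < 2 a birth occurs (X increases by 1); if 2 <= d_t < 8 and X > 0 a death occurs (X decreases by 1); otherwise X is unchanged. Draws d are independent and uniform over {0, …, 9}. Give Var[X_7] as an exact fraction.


112/25

X can drop by at most 1 per step and X_0 = 15 > T = 7, so X_t >= 15 − t >= 8 > 0 for every t <= 7: the floor at 0 (the 'and X > 0' condition) never binds. Hence X_7 = X_0 + Σ_{t<7} Y_t with i.i.d. increments Y_t = y(d_t) ∈ {+1, −1, 0}.
Outcome values over d=0..9: [1, 1, -1, -1, -1, -1, -1, -1, 0, 0]
Σy = -4, Σy² = 8, M = 10
μ = -4/10 = -2/5,  σ² = 8/10 − (-2/5)² = 16/25
Independent increments: Var[X_7] = 7·σ² = 7·(16/25) = 112/25


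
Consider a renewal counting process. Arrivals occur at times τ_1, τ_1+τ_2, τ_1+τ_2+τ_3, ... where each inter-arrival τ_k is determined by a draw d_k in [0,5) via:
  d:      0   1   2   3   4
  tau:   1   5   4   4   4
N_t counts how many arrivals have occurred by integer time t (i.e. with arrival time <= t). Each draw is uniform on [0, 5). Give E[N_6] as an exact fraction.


Inter-arrival values over d=0..4: [1, 5, 4, 4, 4]
Each d has probability 1/5, so the pmf of τ is: f(1) = 1/5, f(4) = 3/5, f(5) = 1/5
Renewal equation for m(n) = E[N_n]: condition on τ_1 = k (if k <= n, one arrival plus a fresh copy on the remaining n−k steps): m(n) = F(n) + Σ_{k<=n} f(k)·m(n−k), where F(n) = P(τ <= n) and m(0) = 0
m(1) = F(1) = 1/5
m(2) = F(2) + f(1)·m(1) = 1/5 + 1/5·1/5 = 6/25
m(3) = F(3) + f(1)·m(2) = 1/5 + 1/5·6/25 = 31/125
m(4) = F(4) + f(1)·m(3) = 4/5 + 1/5·31/125 = 531/625
m(5) = F(5) + f(1)·m(4) + f(4)·m(1) = 1 + 1/5·531/625 + 3/5·1/5 = 4031/3125
m(6) = F(6) + f(1)·m(5) + f(4)·m(2) + f(5)·m(1) = 1 + 1/5·4031/3125 + 3/5·6/25 + 1/5·1/5 = 22531/15625
E[N_6] = m(6) = 22531/15625

22531/15625


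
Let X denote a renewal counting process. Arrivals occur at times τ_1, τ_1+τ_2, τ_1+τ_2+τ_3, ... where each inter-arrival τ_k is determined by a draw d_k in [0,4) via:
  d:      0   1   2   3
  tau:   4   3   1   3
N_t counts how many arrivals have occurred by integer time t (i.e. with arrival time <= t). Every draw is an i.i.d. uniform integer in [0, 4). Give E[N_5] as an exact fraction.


1589/1024

Inter-arrival values over d=0..3: [4, 3, 1, 3]
Each d has probability 1/4, so the pmf of τ is: f(1) = 1/4, f(3) = 1/2, f(4) = 1/4
Renewal equation for m(n) = E[N_n]: condition on τ_1 = k (if k <= n, one arrival plus a fresh copy on the remaining n−k steps): m(n) = F(n) + Σ_{k<=n} f(k)·m(n−k), where F(n) = P(τ <= n) and m(0) = 0
m(1) = F(1) = 1/4
m(2) = F(2) + f(1)·m(1) = 1/4 + 1/4·1/4 = 5/16
m(3) = F(3) + f(1)·m(2) = 3/4 + 1/4·5/16 = 53/64
m(4) = F(4) + f(1)·m(3) + f(3)·m(1) = 1 + 1/4·53/64 + 1/2·1/4 = 341/256
m(5) = F(5) + f(1)·m(4) + f(3)·m(2) + f(4)·m(1) = 1 + 1/4·341/256 + 1/2·5/16 + 1/4·1/4 = 1589/1024
E[N_5] = m(5) = 1589/1024


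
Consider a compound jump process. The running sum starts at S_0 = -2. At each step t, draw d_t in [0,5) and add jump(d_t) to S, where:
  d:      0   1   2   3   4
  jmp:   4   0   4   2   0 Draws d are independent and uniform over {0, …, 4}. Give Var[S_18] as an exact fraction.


288/5

Outcome values over d=0..4: [4, 0, 4, 2, 0]
Σy = 10, Σy² = 36, M = 5
μ = 10/5 = 2,  σ² = 36/5 − (2)² = 16/5
Independent increments: Var[S_18] = 18·σ² = 18·(16/5) = 288/5


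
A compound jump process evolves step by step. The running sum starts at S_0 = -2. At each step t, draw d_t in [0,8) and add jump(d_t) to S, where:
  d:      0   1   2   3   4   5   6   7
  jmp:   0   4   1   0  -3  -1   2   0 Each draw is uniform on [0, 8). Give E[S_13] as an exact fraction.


Outcome values over d=0..7: [0, 4, 1, 0, -3, -1, 2, 0]
Σy = 3, Σy² = 31, M = 8
μ = 3/8 = 3/8,  σ² = 31/8 − (3/8)² = 239/64
E[S_13] = -2 + 13·(3/8) = 23/8

23/8


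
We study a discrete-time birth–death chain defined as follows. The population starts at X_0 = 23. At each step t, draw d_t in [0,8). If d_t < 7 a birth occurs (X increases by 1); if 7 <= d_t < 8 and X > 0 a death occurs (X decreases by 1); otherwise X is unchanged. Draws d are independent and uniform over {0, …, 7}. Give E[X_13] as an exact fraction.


131/4

X can drop by at most 1 per step and X_0 = 23 > T = 13, so X_t >= 23 − t >= 10 > 0 for every t <= 13: the floor at 0 (the 'and X > 0' condition) never binds. Hence X_13 = X_0 + Σ_{t<13} Y_t with i.i.d. increments Y_t = y(d_t) ∈ {+1, −1, 0}.
Outcome values over d=0..7: [1, 1, 1, 1, 1, 1, 1, -1]
Σy = 6, Σy² = 8, M = 8
μ = 6/8 = 3/4,  σ² = 8/8 − (3/4)² = 7/16
E[X_13] = 23 + 13·(3/4) = 131/4


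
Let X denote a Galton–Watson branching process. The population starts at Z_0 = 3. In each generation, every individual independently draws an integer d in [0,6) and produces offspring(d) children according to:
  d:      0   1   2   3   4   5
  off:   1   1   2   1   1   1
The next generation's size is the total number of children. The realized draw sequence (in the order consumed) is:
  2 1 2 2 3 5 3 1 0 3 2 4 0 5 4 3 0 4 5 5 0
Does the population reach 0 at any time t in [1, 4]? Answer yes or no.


no

gen 0: Z_0=3, draws=[2, 1, 2], offspring=[2, 1, 2], Z_1=5
gen 1: Z_1=5, draws=[2, 3, 5, 3, 1], offspring=[2, 1, 1, 1, 1], Z_2=6
gen 2: Z_2=6, draws=[0, 3, 2, 4, 0, 5], offspring=[1, 1, 2, 1, 1, 1], Z_3=7
gen 3: Z_3=7, draws=[4, 3, 0, 4, 5, 5, 0], offspring=[1, 1, 1, 1, 1, 1, 1], Z_4=7


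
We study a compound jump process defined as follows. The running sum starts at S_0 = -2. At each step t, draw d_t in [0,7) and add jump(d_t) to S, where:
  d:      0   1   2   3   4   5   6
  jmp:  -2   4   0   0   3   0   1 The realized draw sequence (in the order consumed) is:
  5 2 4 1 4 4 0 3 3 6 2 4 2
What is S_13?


t=0: S=-2, d=5, jump=0, S_1=-2
t=1: S=-2, d=2, jump=0, S_2=-2
t=2: S=-2, d=4, jump=3, S_3=1
t=3: S=1, d=1, jump=4, S_4=5
t=4: S=5, d=4, jump=3, S_5=8
t=5: S=8, d=4, jump=3, S_6=11
t=6: S=11, d=0, jump=-2, S_7=9
t=7: S=9, d=3, jump=0, S_8=9
t=8: S=9, d=3, jump=0, S_9=9
t=9: S=9, d=6, jump=1, S_10=10
t=10: S=10, d=2, jump=0, S_11=10
t=11: S=10, d=4, jump=3, S_12=13
t=12: S=13, d=2, jump=0, S_13=13

13


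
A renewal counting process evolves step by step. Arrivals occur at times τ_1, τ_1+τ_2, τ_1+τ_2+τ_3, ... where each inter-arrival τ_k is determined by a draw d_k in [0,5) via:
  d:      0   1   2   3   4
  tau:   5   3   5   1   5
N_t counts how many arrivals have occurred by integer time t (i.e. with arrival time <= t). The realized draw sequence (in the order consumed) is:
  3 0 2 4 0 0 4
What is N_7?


draw d_1=3: τ_1=1, arrival time A_1=1
draw d_2=0: τ_2=5, arrival time A_2=6
draw d_3=2: τ_3=5, arrival time A_3=11
draw d_4=4: τ_4=5, arrival time A_4=16
draw d_5=0: τ_5=5, arrival time A_5=21
draw d_6=0: τ_6=5, arrival time A_6=26
draw d_7=4: τ_7=5, arrival time A_7=31
N_t over t=0..7: 0:0 1:1 2:1 3:1 4:1 5:1 6:2 7:2

2


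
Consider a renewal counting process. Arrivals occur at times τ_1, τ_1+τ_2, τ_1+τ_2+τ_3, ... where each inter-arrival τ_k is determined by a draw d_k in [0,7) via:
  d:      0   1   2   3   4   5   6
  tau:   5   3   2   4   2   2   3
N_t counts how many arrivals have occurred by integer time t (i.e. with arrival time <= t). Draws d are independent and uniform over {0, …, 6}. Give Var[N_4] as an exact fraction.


780/2401

Inter-arrival values over d=0..6: [5, 3, 2, 4, 2, 2, 3]
Each d has probability 1/7, so the pmf of τ is: f(2) = 3/7, f(3) = 2/7, f(4) = 1/7, f(5) = 1/7
Let p_n(j) = P(N_n = j), with p_0 = [1]. Condition on τ_1: p_n(0) = P(τ > n), and for j >= 1, p_n(j) = Σ_{k<=n} f(k)·p_{n−k}(j−1)
p_1 = [1]  (j = 0)
p_2 = [4/7, 3/7]  (j = 0..1)
p_3 = [2/7, 5/7]  (j = 0..1)
p_4 = [1/7, 33/49, 9/49]  (j = 0..2)
E[N_4] = Σ j·p_4(j) = 51/49;  E[N_4²] = Σ j²·p_4(j) = 69/49
Var[N_4] = 69/49 − (51/49)² = 780/2401


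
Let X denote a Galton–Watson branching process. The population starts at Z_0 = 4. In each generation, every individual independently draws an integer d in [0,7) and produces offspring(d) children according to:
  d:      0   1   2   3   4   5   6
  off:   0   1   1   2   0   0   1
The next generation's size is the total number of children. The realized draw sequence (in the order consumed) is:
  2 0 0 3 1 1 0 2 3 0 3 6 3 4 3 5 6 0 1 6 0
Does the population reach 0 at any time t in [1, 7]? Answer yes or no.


gen 0: Z_0=4, draws=[2, 0, 0, 3], offspring=[1, 0, 0, 2], Z_1=3
gen 1: Z_1=3, draws=[1, 1, 0], offspring=[1, 1, 0], Z_2=2
gen 2: Z_2=2, draws=[2, 3], offspring=[1, 2], Z_3=3
gen 3: Z_3=3, draws=[0, 3, 6], offspring=[0, 2, 1], Z_4=3
gen 4: Z_4=3, draws=[3, 4, 3], offspring=[2, 0, 2], Z_5=4
gen 5: Z_5=4, draws=[5, 6, 0, 1], offspring=[0, 1, 0, 1], Z_6=2
gen 6: Z_6=2, draws=[6, 0], offspring=[1, 0], Z_7=1

no


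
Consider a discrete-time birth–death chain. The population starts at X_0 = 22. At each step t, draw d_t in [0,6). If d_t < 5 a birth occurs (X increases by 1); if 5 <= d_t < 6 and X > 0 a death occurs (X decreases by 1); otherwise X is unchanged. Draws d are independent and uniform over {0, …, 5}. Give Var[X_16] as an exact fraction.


80/9

X can drop by at most 1 per step and X_0 = 22 > T = 16, so X_t >= 22 − t >= 6 > 0 for every t <= 16: the floor at 0 (the 'and X > 0' condition) never binds. Hence X_16 = X_0 + Σ_{t<16} Y_t with i.i.d. increments Y_t = y(d_t) ∈ {+1, −1, 0}.
Outcome values over d=0..5: [1, 1, 1, 1, 1, -1]
Σy = 4, Σy² = 6, M = 6
μ = 4/6 = 2/3,  σ² = 6/6 − (2/3)² = 5/9
Independent increments: Var[X_16] = 16·σ² = 16·(5/9) = 80/9


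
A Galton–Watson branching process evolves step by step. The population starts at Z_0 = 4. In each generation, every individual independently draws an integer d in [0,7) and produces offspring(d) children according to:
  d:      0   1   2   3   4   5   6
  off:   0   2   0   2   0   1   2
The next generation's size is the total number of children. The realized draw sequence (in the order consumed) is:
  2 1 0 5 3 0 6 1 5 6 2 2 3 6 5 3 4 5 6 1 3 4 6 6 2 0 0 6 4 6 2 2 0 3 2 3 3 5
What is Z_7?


gen 0: Z_0=4, draws=[2, 1, 0, 5], offspring=[0, 2, 0, 1], Z_1=3
gen 1: Z_1=3, draws=[3, 0, 6], offspring=[2, 0, 2], Z_2=4
gen 2: Z_2=4, draws=[1, 5, 6, 2], offspring=[2, 1, 2, 0], Z_3=5
gen 3: Z_3=5, draws=[2, 3, 6, 5, 3], offspring=[0, 2, 2, 1, 2], Z_4=7
gen 4: Z_4=7, draws=[4, 5, 6, 1, 3, 4, 6], offspring=[0, 1, 2, 2, 2, 0, 2], Z_5=9
gen 5: Z_5=9, draws=[6, 2, 0, 0, 6, 4, 6, 2, 2], offspring=[2, 0, 0, 0, 2, 0, 2, 0, 0], Z_6=6
gen 6: Z_6=6, draws=[0, 3, 2, 3, 3, 5], offspring=[0, 2, 0, 2, 2, 1], Z_7=7

7


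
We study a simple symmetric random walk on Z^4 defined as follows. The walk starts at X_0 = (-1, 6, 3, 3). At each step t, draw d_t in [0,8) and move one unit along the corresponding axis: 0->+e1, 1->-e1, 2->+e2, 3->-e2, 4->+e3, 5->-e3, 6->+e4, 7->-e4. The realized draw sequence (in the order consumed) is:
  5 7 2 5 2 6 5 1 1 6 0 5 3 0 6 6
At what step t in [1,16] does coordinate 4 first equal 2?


t=0: X=(-1, 6, 3, 3), d=5 → -e3, X_1=(-1, 6, 2, 3)
t=1: X=(-1, 6, 2, 3), d=7 → -e4, X_2=(-1, 6, 2, 2)
t=2: X=(-1, 6, 2, 2), d=2 → +e2, X_3=(-1, 7, 2, 2)
t=3: X=(-1, 7, 2, 2), d=5 → -e3, X_4=(-1, 7, 1, 2)
t=4: X=(-1, 7, 1, 2), d=2 → +e2, X_5=(-1, 8, 1, 2)
t=5: X=(-1, 8, 1, 2), d=6 → +e4, X_6=(-1, 8, 1, 3)
t=6: X=(-1, 8, 1, 3), d=5 → -e3, X_7=(-1, 8, 0, 3)
t=7: X=(-1, 8, 0, 3), d=1 → -e1, X_8=(-2, 8, 0, 3)
t=8: X=(-2, 8, 0, 3), d=1 → -e1, X_9=(-3, 8, 0, 3)
t=9: X=(-3, 8, 0, 3), d=6 → +e4, X_10=(-3, 8, 0, 4)
t=10: X=(-3, 8, 0, 4), d=0 → +e1, X_11=(-2, 8, 0, 4)
t=11: X=(-2, 8, 0, 4), d=5 → -e3, X_12=(-2, 8, -1, 4)
t=12: X=(-2, 8, -1, 4), d=3 → -e2, X_13=(-2, 7, -1, 4)
t=13: X=(-2, 7, -1, 4), d=0 → +e1, X_14=(-1, 7, -1, 4)
t=14: X=(-1, 7, -1, 4), d=6 → +e4, X_15=(-1, 7, -1, 5)
t=15: X=(-1, 7, -1, 5), d=6 → +e4, X_16=(-1, 7, -1, 6)

2


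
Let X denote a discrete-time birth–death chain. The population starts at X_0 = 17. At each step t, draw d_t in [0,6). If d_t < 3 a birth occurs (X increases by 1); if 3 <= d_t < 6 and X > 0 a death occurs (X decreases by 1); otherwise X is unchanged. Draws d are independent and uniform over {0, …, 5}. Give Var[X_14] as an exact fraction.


X can drop by at most 1 per step and X_0 = 17 > T = 14, so X_t >= 17 − t >= 3 > 0 for every t <= 14: the floor at 0 (the 'and X > 0' condition) never binds. Hence X_14 = X_0 + Σ_{t<14} Y_t with i.i.d. increments Y_t = y(d_t) ∈ {+1, −1, 0}.
Outcome values over d=0..5: [1, 1, 1, -1, -1, -1]
Σy = 0, Σy² = 6, M = 6
μ = 0/6 = 0,  σ² = 6/6 − (0)² = 1
Independent increments: Var[X_14] = 14·σ² = 14·(1) = 14

14


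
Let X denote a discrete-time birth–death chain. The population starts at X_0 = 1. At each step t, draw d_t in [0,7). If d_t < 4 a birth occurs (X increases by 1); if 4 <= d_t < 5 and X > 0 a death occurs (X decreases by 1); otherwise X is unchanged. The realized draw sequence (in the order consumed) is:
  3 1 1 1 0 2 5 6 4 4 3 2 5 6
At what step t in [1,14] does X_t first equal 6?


t=0: X=1, d=3 → birth, X_1=2
t=1: X=2, d=1 → birth, X_2=3
t=2: X=3, d=1 → birth, X_3=4
t=3: X=4, d=1 → birth, X_4=5
t=4: X=5, d=0 → birth, X_5=6
t=5: X=6, d=2 → birth, X_6=7
t=6: X=7, d=5 → hold, X_7=7
t=7: X=7, d=6 → hold, X_8=7
t=8: X=7, d=4 → death, X_9=6
t=9: X=6, d=4 → death, X_10=5
t=10: X=5, d=3 → birth, X_11=6
t=11: X=6, d=2 → birth, X_12=7
t=12: X=7, d=5 → hold, X_13=7
t=13: X=7, d=6 → hold, X_14=7

5


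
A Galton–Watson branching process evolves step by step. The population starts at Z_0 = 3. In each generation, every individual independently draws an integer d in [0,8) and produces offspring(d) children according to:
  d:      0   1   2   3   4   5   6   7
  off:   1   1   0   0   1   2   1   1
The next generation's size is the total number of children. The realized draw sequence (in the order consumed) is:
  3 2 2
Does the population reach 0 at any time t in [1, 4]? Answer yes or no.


yes

gen 0: Z_0=3, draws=[3, 2, 2], offspring=[0, 0, 0], Z_1=0
gen 1: Z_1=0, draws=[], offspring=[], Z_2=0
gen 2: Z_2=0, draws=[], offspring=[], Z_3=0
gen 3: Z_3=0, draws=[], offspring=[], Z_4=0


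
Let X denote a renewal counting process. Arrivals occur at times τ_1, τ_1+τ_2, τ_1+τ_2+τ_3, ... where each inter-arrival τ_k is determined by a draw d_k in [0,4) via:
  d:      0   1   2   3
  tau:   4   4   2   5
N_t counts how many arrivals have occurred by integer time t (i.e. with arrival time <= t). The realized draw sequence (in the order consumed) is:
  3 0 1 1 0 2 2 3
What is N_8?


draw d_1=3: τ_1=5, arrival time A_1=5
draw d_2=0: τ_2=4, arrival time A_2=9
draw d_3=1: τ_3=4, arrival time A_3=13
draw d_4=1: τ_4=4, arrival time A_4=17
draw d_5=0: τ_5=4, arrival time A_5=21
draw d_6=2: τ_6=2, arrival time A_6=23
draw d_7=2: τ_7=2, arrival time A_7=25
draw d_8=3: τ_8=5, arrival time A_8=30
N_t over t=0..8: 0:0 1:0 2:0 3:0 4:0 5:1 6:1 7:1 8:1

1


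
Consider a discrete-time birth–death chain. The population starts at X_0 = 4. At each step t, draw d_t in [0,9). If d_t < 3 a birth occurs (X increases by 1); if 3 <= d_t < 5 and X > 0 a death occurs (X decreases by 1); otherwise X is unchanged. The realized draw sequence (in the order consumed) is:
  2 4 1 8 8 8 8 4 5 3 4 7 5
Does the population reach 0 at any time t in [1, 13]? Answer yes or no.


t=0: X=4, d=2 → birth, X_1=5
t=1: X=5, d=4 → death, X_2=4
t=2: X=4, d=1 → birth, X_3=5
t=3: X=5, d=8 → hold, X_4=5
t=4: X=5, d=8 → hold, X_5=5
t=5: X=5, d=8 → hold, X_6=5
t=6: X=5, d=8 → hold, X_7=5
t=7: X=5, d=4 → death, X_8=4
t=8: X=4, d=5 → hold, X_9=4
t=9: X=4, d=3 → death, X_10=3
t=10: X=3, d=4 → death, X_11=2
t=11: X=2, d=7 → hold, X_12=2
t=12: X=2, d=5 → hold, X_13=2

no


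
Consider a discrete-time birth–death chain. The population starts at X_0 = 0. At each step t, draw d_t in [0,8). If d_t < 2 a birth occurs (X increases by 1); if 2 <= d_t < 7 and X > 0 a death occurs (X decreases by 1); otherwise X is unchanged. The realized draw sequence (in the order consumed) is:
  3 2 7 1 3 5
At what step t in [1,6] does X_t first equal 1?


4

t=0: X=0, d=3 → hold, X_1=0
t=1: X=0, d=2 → hold, X_2=0
t=2: X=0, d=7 → hold, X_3=0
t=3: X=0, d=1 → birth, X_4=1
t=4: X=1, d=3 → death, X_5=0
t=5: X=0, d=5 → hold, X_6=0


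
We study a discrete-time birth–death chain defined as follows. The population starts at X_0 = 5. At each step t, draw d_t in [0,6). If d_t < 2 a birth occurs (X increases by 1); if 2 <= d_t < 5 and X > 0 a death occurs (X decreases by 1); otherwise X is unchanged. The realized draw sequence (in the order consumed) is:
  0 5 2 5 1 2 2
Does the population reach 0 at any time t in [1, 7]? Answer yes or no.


t=0: X=5, d=0 → birth, X_1=6
t=1: X=6, d=5 → hold, X_2=6
t=2: X=6, d=2 → death, X_3=5
t=3: X=5, d=5 → hold, X_4=5
t=4: X=5, d=1 → birth, X_5=6
t=5: X=6, d=2 → death, X_6=5
t=6: X=5, d=2 → death, X_7=4

no


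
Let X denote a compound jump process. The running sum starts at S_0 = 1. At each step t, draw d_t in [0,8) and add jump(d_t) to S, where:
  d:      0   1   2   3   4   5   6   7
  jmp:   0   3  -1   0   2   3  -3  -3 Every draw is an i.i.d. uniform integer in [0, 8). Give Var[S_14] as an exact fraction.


Outcome values over d=0..7: [0, 3, -1, 0, 2, 3, -3, -3]
Σy = 1, Σy² = 41, M = 8
μ = 1/8 = 1/8,  σ² = 41/8 − (1/8)² = 327/64
Independent increments: Var[S_14] = 14·σ² = 14·(327/64) = 2289/32

2289/32


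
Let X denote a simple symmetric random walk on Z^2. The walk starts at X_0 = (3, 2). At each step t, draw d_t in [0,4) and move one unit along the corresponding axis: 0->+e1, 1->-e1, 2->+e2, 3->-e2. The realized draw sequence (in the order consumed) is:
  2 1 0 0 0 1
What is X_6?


(4, 3)

t=0: X=(3, 2), d=2 → +e2, X_1=(3, 3)
t=1: X=(3, 3), d=1 → -e1, X_2=(2, 3)
t=2: X=(2, 3), d=0 → +e1, X_3=(3, 3)
t=3: X=(3, 3), d=0 → +e1, X_4=(4, 3)
t=4: X=(4, 3), d=0 → +e1, X_5=(5, 3)
t=5: X=(5, 3), d=1 → -e1, X_6=(4, 3)


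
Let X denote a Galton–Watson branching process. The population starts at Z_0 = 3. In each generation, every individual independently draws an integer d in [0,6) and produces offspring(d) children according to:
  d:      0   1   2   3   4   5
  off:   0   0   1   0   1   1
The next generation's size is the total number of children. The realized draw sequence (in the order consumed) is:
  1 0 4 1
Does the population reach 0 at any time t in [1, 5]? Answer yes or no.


gen 0: Z_0=3, draws=[1, 0, 4], offspring=[0, 0, 1], Z_1=1
gen 1: Z_1=1, draws=[1], offspring=[0], Z_2=0
gen 2: Z_2=0, draws=[], offspring=[], Z_3=0
gen 3: Z_3=0, draws=[], offspring=[], Z_4=0
gen 4: Z_4=0, draws=[], offspring=[], Z_5=0

yes


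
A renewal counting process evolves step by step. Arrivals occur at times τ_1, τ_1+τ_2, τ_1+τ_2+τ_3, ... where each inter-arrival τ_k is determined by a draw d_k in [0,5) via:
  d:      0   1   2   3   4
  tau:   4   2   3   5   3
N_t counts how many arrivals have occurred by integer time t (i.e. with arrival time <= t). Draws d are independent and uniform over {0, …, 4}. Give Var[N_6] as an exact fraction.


4114/15625

Inter-arrival values over d=0..4: [4, 2, 3, 5, 3]
Each d has probability 1/5, so the pmf of τ is: f(2) = 1/5, f(3) = 2/5, f(4) = 1/5, f(5) = 1/5
Let p_n(j) = P(N_n = j), with p_0 = [1]. Condition on τ_1: p_n(0) = P(τ > n), and for j >= 1, p_n(j) = Σ_{k<=n} f(k)·p_{n−k}(j−1)
p_1 = [1]  (j = 0)
p_2 = [4/5, 1/5]  (j = 0..1)
p_3 = [2/5, 3/5]  (j = 0..1)
p_4 = [1/5, 19/25, 1/25]  (j = 0..2)
p_5 = [0, 4/5, 1/5]  (j = 0..2)
p_6 = [0, 14/25, 54/125, 1/125]  (j = 0..3)
E[N_6] = Σ j·p_6(j) = 181/125;  E[N_6²] = Σ j²·p_6(j) = 59/25
Var[N_6] = 59/25 − (181/125)² = 4114/15625


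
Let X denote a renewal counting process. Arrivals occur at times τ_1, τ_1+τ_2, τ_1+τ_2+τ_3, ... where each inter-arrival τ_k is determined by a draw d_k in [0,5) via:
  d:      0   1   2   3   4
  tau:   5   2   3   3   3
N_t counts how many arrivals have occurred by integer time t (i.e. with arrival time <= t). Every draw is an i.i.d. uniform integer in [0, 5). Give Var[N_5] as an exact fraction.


Inter-arrival values over d=0..4: [5, 2, 3, 3, 3]
Each d has probability 1/5, so the pmf of τ is: f(2) = 1/5, f(3) = 3/5, f(5) = 1/5
Let p_n(j) = P(N_n = j), with p_0 = [1]. Condition on τ_1: p_n(0) = P(τ > n), and for j >= 1, p_n(j) = Σ_{k<=n} f(k)·p_{n−k}(j−1)
p_1 = [1]  (j = 0)
p_2 = [4/5, 1/5]  (j = 0..1)
p_3 = [1/5, 4/5]  (j = 0..1)
p_4 = [1/5, 19/25, 1/25]  (j = 0..2)
p_5 = [0, 18/25, 7/25]  (j = 0..2)
E[N_5] = Σ j·p_5(j) = 32/25;  E[N_5²] = Σ j²·p_5(j) = 46/25
Var[N_5] = 46/25 − (32/25)² = 126/625

126/625


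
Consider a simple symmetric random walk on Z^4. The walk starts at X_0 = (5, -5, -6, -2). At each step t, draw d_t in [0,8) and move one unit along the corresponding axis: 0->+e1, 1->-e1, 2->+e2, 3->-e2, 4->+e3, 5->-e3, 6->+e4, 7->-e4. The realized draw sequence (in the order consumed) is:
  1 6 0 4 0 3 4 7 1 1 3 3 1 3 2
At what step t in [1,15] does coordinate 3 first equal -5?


4

t=0: X=(5, -5, -6, -2), d=1 → -e1, X_1=(4, -5, -6, -2)
t=1: X=(4, -5, -6, -2), d=6 → +e4, X_2=(4, -5, -6, -1)
t=2: X=(4, -5, -6, -1), d=0 → +e1, X_3=(5, -5, -6, -1)
t=3: X=(5, -5, -6, -1), d=4 → +e3, X_4=(5, -5, -5, -1)
t=4: X=(5, -5, -5, -1), d=0 → +e1, X_5=(6, -5, -5, -1)
t=5: X=(6, -5, -5, -1), d=3 → -e2, X_6=(6, -6, -5, -1)
t=6: X=(6, -6, -5, -1), d=4 → +e3, X_7=(6, -6, -4, -1)
t=7: X=(6, -6, -4, -1), d=7 → -e4, X_8=(6, -6, -4, -2)
t=8: X=(6, -6, -4, -2), d=1 → -e1, X_9=(5, -6, -4, -2)
t=9: X=(5, -6, -4, -2), d=1 → -e1, X_10=(4, -6, -4, -2)
t=10: X=(4, -6, -4, -2), d=3 → -e2, X_11=(4, -7, -4, -2)
t=11: X=(4, -7, -4, -2), d=3 → -e2, X_12=(4, -8, -4, -2)
t=12: X=(4, -8, -4, -2), d=1 → -e1, X_13=(3, -8, -4, -2)
t=13: X=(3, -8, -4, -2), d=3 → -e2, X_14=(3, -9, -4, -2)
t=14: X=(3, -9, -4, -2), d=2 → +e2, X_15=(3, -8, -4, -2)


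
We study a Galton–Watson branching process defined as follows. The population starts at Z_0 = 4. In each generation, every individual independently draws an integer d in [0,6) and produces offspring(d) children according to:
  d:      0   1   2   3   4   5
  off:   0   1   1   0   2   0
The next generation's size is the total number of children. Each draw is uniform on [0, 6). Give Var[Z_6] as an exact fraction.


425600/531441

Outcome values over d=0..5: [0, 1, 1, 0, 2, 0]
Σy = 4, Σy² = 6, M = 6
μ = 4/6 = 2/3,  σ² = 6/6 − (2/3)² = 5/9
V_0 = 0, E_0 = 4
V_1 = 5/9·E_0 + (2/3)²·V_0 = 20/9;  E_1 = 8/3
V_2 = 5/9·E_1 + (2/3)²·V_1 = 200/81;  E_2 = 16/9
V_3 = 5/9·E_2 + (2/3)²·V_2 = 1520/729;  E_3 = 32/27
V_4 = 5/9·E_3 + (2/3)²·V_3 = 10400/6561;  E_4 = 64/81
V_5 = 5/9·E_4 + (2/3)²·V_4 = 67520/59049;  E_5 = 128/243
V_6 = 5/9·E_5 + (2/3)²·V_5 = 425600/531441;  E_6 = 256/729
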